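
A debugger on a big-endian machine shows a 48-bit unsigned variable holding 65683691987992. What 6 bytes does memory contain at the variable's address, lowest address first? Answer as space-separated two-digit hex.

3B BD 2D 20 E4 18

65683691987992 in hexadecimal, padded to 48 bits, is 0x3BBD2D20E418.
Split into bytes (most-significant first): 3B BD 2D 20 E4 18.
Big-endian stores the most-significant byte at the lowest address.
So the memory order matches the most-significant-first order: 3B BD 2D 20 E4 18.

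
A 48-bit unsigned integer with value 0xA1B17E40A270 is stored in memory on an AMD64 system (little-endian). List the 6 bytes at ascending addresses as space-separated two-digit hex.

Split into bytes (most-significant first): A1 B1 7E 40 A2 70.
In little-endian order the low byte comes first in memory.
So at ascending addresses the bytes are 70 A2 40 7E B1 A1.

70 A2 40 7E B1 A1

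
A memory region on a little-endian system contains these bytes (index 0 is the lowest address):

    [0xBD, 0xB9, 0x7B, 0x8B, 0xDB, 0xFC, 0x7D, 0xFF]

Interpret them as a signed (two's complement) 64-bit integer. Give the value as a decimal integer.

Little-endian: lowest address holds the least-significant byte.
Reassemble most-significant byte first: FF 7D FC DB 8B 7B B9 BD → 0xFF7DFCDB8B7BB9BD.
Top bit is set, so as a signed 64-bit value this is 0xFF7DFCDB8B7BB9BD − 2^64 = -36595202080917059.

-36595202080917059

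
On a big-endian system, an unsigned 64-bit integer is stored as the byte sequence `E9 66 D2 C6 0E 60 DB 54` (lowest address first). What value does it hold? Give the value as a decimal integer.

Big-endian: lowest address holds the most-significant byte.
The bytes are already most-significant first: 0xE966D2C60E60DB54.
0xE966D2C60E60DB54 = 16818361606548282196.

16818361606548282196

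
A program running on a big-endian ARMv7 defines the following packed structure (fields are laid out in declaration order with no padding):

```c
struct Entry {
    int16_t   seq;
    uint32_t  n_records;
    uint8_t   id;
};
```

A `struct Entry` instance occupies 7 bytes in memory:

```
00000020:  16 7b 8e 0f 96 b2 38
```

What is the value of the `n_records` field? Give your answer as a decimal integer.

`n_records` follows `seq` (2 bytes), so it starts at byte offset 2 and occupies 4 bytes.
Bytes at offsets 2..5: 8E 0F 96 B2.
In big-endian order the high byte comes first in memory.
The bytes are already most-significant first: 0x8E0F96B2.
0x8E0F96B2 = 2383386290.

2383386290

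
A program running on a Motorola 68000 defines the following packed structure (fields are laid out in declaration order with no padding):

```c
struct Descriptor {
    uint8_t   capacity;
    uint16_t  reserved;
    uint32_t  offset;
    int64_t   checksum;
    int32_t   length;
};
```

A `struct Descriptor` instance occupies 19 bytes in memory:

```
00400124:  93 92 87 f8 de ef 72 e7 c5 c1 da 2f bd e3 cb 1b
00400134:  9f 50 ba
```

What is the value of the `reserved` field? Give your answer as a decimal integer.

37511

`reserved` follows `capacity` (1 byte), so it starts at byte offset 1 and occupies 2 bytes.
Bytes at offsets 1..2: 92 87.
In big-endian order the high byte comes first in memory.
The bytes are already most-significant first: 0x9287.
0x9287 = 37511.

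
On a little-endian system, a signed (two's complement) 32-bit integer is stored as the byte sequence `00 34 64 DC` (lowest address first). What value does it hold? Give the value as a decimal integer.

Little-endian stores the least-significant byte at the lowest address.
Reassemble most-significant byte first: DC 64 34 00 → 0xDC643400.
Top bit is set, so as a signed 32-bit value this is 0xDC643400 − 2^32 = -597412864.

-597412864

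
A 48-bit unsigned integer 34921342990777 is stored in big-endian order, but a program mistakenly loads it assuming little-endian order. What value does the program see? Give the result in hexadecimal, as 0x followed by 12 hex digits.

0xB9793EC2C21F

34921342990777 in 48-bit hexadecimal is 0x1FC2C23E79B9.
Stored big-endian, the bytes at ascending addresses are 1F C2 C2 3E 79 B9.
Read back as little-endian, the first byte is least significant, giving 0xB9793EC2C21F.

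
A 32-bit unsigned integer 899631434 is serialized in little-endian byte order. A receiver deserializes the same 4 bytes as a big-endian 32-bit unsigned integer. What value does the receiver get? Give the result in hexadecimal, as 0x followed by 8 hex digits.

899631434 in 32-bit hexadecimal is 0x359F494A.
Stored little-endian, the bytes at ascending addresses are 4A 49 9F 35.
Read back as big-endian, the last byte is least significant, giving 0x4A499F35.

0x4A499F35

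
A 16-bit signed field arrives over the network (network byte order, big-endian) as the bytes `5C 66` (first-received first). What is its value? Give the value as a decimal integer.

23654

In big-endian order the high byte comes first in memory.
The bytes are already most-significant first: 0x5C66.
0x5C66 = 23654.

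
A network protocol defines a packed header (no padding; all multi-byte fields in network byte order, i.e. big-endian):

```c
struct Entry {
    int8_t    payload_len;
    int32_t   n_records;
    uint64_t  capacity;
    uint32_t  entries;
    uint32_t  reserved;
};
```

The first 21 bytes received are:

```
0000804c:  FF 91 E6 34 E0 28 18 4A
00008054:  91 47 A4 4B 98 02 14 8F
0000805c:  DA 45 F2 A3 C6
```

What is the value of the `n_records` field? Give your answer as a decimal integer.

`n_records` follows `payload_len` (1 byte), so it starts at byte offset 1 and occupies 4 bytes.
Bytes at offsets 1..4: 91 E6 34 E0.
In big-endian order the high byte comes first in memory.
The bytes are already most-significant first: 0x91E634E0.
Top bit is set, so as a signed 32-bit value this is 0x91E634E0 − 2^32 = -1847184160.

-1847184160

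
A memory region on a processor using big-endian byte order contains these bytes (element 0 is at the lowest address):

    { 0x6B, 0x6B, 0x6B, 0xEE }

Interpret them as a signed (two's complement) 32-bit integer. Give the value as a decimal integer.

1802202094

Big-endian stores the most-significant byte at the lowest address.
The bytes are already most-significant first: 0x6B6B6BEE.
0x6B6B6BEE = 1802202094.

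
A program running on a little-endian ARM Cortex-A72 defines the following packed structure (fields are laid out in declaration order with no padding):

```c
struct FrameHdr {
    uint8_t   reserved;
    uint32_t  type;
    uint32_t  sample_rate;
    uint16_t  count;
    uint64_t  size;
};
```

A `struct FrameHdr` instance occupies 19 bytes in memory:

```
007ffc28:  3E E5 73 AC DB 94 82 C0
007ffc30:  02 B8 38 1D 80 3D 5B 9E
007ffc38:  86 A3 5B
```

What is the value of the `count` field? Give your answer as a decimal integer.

14520

`count` follows `reserved` (1 B), `type` (4 B), `sample_rate` (4 B), so it starts at offset 1 + 4 + 4 = 9 and occupies 2 bytes.
Bytes at offsets 9..10: B8 38.
In little-endian order the low byte comes first in memory.
Reassemble most-significant byte first: 38 B8 → 0x38B8.
0x38B8 = 14520.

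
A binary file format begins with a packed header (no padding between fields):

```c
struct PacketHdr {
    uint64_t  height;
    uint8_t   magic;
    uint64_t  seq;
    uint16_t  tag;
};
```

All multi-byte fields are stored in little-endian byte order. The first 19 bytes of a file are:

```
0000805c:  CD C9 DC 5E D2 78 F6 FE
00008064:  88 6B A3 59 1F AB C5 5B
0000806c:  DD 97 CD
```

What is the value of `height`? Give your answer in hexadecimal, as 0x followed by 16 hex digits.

`height` is the first field, at byte offset 0, occupying 8 bytes.
Bytes at offsets 0..7: CD C9 DC 5E D2 78 F6 FE.
In little-endian order the low byte comes first in memory.
Reassemble most-significant byte first: FE F6 78 D2 5E DC C9 CD → 0xFEF678D25EDCC9CD.

0xFEF678D25EDCC9CD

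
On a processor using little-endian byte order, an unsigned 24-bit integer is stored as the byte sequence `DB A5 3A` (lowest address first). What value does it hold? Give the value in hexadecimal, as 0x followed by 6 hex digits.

In little-endian order the low byte comes first in memory.
Reassemble most-significant byte first: 3A A5 DB → 0x3AA5DB.

0x3AA5DB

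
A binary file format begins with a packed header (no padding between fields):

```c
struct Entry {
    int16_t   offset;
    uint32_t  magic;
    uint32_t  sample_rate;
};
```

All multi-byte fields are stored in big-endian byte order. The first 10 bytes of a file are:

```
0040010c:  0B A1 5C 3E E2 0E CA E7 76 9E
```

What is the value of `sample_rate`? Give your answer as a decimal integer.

3404166814

`sample_rate` follows `offset` (2 B), `magic` (4 B), so it starts at offset 2 + 4 = 6 and occupies 4 bytes.
Bytes at offsets 6..9: CA E7 76 9E.
In big-endian order the high byte comes first in memory.
The bytes are already most-significant first: 0xCAE7769E.
0xCAE7769E = 3404166814.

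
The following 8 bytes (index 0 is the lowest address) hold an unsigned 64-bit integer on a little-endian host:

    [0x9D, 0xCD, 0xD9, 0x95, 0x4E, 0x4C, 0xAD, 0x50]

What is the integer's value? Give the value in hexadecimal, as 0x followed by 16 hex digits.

0x50AD4C4E95D9CD9D

In little-endian order the low byte comes first in memory.
Reassemble most-significant byte first: 50 AD 4C 4E 95 D9 CD 9D → 0x50AD4C4E95D9CD9D.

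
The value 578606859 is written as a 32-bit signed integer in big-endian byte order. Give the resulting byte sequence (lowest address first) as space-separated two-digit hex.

578606859 in hexadecimal, padded to 32 bits, is 0x227CD70B.
Split into bytes (most-significant first): 22 7C D7 0B.
Big-endian: lowest address holds the most-significant byte.
So the memory order matches the most-significant-first order: 22 7C D7 0B.

22 7C D7 0B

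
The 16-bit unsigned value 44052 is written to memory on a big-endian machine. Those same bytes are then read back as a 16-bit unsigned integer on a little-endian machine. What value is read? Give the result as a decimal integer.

5292

44052 in 16-bit hexadecimal is 0xAC14.
Stored big-endian, the bytes at ascending addresses are AC 14.
Read back as little-endian, the first byte is least significant, giving 0x14AC.
0x14AC = 5292.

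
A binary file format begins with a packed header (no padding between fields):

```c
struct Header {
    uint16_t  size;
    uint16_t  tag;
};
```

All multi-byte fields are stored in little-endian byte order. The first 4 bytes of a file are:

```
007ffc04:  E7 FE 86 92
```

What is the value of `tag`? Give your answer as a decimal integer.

37510

`tag` follows `size` (2 bytes), so it starts at byte offset 2 and occupies 2 bytes.
Bytes at offsets 2..3: 86 92.
Little-endian stores the least-significant byte at the lowest address.
Reassemble most-significant byte first: 92 86 → 0x9286.
0x9286 = 37510.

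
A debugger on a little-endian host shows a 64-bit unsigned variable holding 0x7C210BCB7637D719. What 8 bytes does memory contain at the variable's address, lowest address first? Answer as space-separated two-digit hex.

Split into bytes (most-significant first): 7C 21 0B CB 76 37 D7 19.
Little-endian: lowest address holds the least-significant byte.
So at ascending addresses the bytes are 19 D7 37 76 CB 0B 21 7C.

19 D7 37 76 CB 0B 21 7C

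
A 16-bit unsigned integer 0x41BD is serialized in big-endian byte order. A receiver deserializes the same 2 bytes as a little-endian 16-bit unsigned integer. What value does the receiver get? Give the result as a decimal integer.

48449

Stored big-endian, the bytes at ascending addresses are 41 BD.
Read back as little-endian, the first byte is least significant, giving 0xBD41.
0xBD41 = 48449.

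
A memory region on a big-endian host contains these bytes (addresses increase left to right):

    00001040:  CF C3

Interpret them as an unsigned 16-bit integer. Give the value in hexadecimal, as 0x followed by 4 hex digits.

0xCFC3

Big-endian: lowest address holds the most-significant byte.
The bytes are already most-significant first: 0xCFC3.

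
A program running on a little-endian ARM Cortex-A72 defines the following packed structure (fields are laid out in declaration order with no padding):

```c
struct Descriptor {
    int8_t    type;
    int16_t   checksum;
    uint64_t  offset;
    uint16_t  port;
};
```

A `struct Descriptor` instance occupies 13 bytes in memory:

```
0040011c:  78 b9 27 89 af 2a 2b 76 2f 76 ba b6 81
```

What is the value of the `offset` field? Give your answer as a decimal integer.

13435978722883317641

`offset` follows `type` (1 B), `checksum` (2 B), so it starts at offset 1 + 2 = 3 and occupies 8 bytes.
Bytes at offsets 3..10: 89 AF 2A 2B 76 2F 76 BA.
Little-endian: lowest address holds the least-significant byte.
Reassemble most-significant byte first: BA 76 2F 76 2B 2A AF 89 → 0xBA762F762B2AAF89.
0xBA762F762B2AAF89 = 13435978722883317641.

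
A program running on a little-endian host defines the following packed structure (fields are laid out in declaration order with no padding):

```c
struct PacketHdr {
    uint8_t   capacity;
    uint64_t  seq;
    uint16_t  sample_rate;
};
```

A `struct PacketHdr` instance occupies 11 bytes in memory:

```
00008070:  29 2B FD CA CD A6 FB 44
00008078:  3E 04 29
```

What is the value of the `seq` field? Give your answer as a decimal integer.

`seq` follows `capacity` (1 byte), so it starts at byte offset 1 and occupies 8 bytes.
Bytes at offsets 1..8: 2B FD CA CD A6 FB 44 3E.
Little-endian stores the least-significant byte at the lowest address.
Reassemble most-significant byte first: 3E 44 FB A6 CD CA FD 2B → 0x3E44FBA6CDCAFD2B.
0x3E44FBA6CDCAFD2B = 4486987822603631915.

4486987822603631915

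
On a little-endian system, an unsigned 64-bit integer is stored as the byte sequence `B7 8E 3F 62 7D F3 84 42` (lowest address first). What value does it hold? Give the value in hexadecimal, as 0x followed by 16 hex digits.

0x4284F37D623F8EB7

In little-endian order the low byte comes first in memory.
Reassemble most-significant byte first: 42 84 F3 7D 62 3F 8E B7 → 0x4284F37D623F8EB7.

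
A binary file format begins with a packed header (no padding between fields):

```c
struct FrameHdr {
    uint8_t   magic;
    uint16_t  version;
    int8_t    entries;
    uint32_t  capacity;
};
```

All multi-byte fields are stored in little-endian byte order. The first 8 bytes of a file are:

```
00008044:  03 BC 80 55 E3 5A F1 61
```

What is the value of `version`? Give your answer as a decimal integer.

32956

`version` follows `magic` (1 byte), so it starts at byte offset 1 and occupies 2 bytes.
Bytes at offsets 1..2: BC 80.
Little-endian: lowest address holds the least-significant byte.
Reassemble most-significant byte first: 80 BC → 0x80BC.
0x80BC = 32956.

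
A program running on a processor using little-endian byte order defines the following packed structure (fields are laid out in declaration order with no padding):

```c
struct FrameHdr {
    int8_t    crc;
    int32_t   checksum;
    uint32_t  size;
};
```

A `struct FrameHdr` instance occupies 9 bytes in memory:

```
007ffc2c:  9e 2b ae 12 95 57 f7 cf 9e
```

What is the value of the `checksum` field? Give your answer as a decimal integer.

-1793937877

`checksum` follows `crc` (1 byte), so it starts at byte offset 1 and occupies 4 bytes.
Bytes at offsets 1..4: 2B AE 12 95.
Little-endian stores the least-significant byte at the lowest address.
Reassemble most-significant byte first: 95 12 AE 2B → 0x9512AE2B.
Top bit is set, so as a signed 32-bit value this is 0x9512AE2B − 2^32 = -1793937877.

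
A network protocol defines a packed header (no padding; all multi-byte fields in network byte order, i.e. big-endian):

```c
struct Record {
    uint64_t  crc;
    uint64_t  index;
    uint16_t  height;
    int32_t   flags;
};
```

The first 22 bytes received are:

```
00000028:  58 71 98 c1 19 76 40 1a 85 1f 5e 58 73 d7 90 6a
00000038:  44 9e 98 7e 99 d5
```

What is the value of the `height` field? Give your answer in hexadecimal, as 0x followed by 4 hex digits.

`height` follows `crc` (8 B), `index` (8 B), so it starts at offset 8 + 8 = 16 and occupies 2 bytes.
Bytes at offsets 16..17: 44 9E.
Big-endian: lowest address holds the most-significant byte.
The bytes are already most-significant first: 0x449E.

0x449E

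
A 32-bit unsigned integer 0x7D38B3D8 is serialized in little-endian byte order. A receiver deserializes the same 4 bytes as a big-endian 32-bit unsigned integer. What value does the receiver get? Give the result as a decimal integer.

Stored little-endian, the bytes at ascending addresses are D8 B3 38 7D.
Read back as big-endian, the last byte is least significant, giving 0xD8B3387D.
0xD8B3387D = 3635624061.

3635624061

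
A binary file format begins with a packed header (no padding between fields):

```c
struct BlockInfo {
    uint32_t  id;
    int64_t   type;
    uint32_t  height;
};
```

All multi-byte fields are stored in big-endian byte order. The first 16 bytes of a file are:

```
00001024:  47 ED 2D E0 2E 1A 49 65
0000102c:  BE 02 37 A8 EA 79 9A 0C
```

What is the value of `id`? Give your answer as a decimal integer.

1206726112

`id` is the first field, at byte offset 0, occupying 4 bytes.
Bytes at offsets 0..3: 47 ED 2D E0.
In big-endian order the high byte comes first in memory.
The bytes are already most-significant first: 0x47ED2DE0.
0x47ED2DE0 = 1206726112.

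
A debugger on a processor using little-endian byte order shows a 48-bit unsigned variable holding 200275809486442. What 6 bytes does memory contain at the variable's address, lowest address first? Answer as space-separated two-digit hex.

200275809486442 in hexadecimal, padded to 48 bits, is 0xB626587B466A.
Split into bytes (most-significant first): B6 26 58 7B 46 6A.
Little-endian: lowest address holds the least-significant byte.
So at ascending addresses the bytes are 6A 46 7B 58 26 B6.

6A 46 7B 58 26 B6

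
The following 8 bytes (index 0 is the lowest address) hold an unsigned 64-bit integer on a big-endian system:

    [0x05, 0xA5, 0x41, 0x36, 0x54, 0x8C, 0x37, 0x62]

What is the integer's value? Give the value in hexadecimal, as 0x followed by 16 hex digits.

0x05A54136548C3762

In big-endian order the high byte comes first in memory.
The bytes are already most-significant first: 0x05A54136548C3762.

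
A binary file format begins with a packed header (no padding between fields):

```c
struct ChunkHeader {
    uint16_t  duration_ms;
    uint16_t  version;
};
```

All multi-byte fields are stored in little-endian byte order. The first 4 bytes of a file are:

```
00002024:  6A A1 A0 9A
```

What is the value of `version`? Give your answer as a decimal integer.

39584

`version` follows `duration_ms` (2 bytes), so it starts at byte offset 2 and occupies 2 bytes.
Bytes at offsets 2..3: A0 9A.
Little-endian stores the least-significant byte at the lowest address.
Reassemble most-significant byte first: 9A A0 → 0x9AA0.
0x9AA0 = 39584.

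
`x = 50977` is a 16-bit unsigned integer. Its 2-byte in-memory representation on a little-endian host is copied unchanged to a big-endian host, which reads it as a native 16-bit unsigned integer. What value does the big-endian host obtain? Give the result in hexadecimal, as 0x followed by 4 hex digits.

50977 in 16-bit hexadecimal is 0xC721.
Stored little-endian, the bytes at ascending addresses are 21 C7.
Read back as big-endian, the last byte is least significant, giving 0x21C7.

0x21C7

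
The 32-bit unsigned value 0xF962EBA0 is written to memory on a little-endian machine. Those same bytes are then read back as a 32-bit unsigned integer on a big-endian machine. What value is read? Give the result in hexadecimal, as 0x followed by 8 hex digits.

0xA0EB62F9

Stored little-endian, the bytes at ascending addresses are A0 EB 62 F9.
Read back as big-endian, the last byte is least significant, giving 0xA0EB62F9.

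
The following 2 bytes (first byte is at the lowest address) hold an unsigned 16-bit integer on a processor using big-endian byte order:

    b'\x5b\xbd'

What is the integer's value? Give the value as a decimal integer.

Big-endian stores the most-significant byte at the lowest address.
The bytes are already most-significant first: 0x5BBD.
0x5BBD = 23485.

23485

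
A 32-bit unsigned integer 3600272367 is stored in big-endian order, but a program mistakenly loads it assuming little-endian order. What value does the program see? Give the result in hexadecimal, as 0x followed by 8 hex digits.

0xEFCB97D6

3600272367 in 32-bit hexadecimal is 0xD697CBEF.
Stored big-endian, the bytes at ascending addresses are D6 97 CB EF.
Read back as little-endian, the first byte is least significant, giving 0xEFCB97D6.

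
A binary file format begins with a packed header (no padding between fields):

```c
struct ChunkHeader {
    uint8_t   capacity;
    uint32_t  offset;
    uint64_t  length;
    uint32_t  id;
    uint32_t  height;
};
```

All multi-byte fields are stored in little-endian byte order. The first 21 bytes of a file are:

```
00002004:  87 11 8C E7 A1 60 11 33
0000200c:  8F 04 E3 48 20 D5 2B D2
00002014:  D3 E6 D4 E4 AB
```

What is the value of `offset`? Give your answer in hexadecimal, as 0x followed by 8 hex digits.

`offset` follows `capacity` (1 byte), so it starts at byte offset 1 and occupies 4 bytes.
Bytes at offsets 1..4: 11 8C E7 A1.
In little-endian order the low byte comes first in memory.
Reassemble most-significant byte first: A1 E7 8C 11 → 0xA1E78C11.

0xA1E78C11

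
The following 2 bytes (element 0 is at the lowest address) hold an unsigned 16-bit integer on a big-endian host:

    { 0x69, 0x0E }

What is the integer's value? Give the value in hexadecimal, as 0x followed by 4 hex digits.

0x690E

Big-endian stores the most-significant byte at the lowest address.
The bytes are already most-significant first: 0x690E.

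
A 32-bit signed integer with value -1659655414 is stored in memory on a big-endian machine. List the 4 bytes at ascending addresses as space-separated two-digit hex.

Two's complement of -1659655414 in 32 bits: 1659655414 = 0x62EC54F6; invert → 0x9D13AB09; add 1 → 0x9D13AB0A.
Split into bytes (most-significant first): 9D 13 AB 0A.
Big-endian: lowest address holds the most-significant byte.
So the memory order matches the most-significant-first order: 9D 13 AB 0A.

9D 13 AB 0A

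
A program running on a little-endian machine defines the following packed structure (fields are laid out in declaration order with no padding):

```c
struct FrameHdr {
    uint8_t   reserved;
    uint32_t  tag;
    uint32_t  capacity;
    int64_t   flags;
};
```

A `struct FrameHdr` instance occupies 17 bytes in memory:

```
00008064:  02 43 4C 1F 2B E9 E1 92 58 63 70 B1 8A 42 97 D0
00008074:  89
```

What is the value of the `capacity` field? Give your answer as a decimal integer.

`capacity` follows `reserved` (1 B), `tag` (4 B), so it starts at offset 1 + 4 = 5 and occupies 4 bytes.
Bytes at offsets 5..8: E9 E1 92 58.
Little-endian stores the least-significant byte at the lowest address.
Reassemble most-significant byte first: 58 92 E1 E9 → 0x5892E1E9.
0x5892E1E9 = 1486021097.

1486021097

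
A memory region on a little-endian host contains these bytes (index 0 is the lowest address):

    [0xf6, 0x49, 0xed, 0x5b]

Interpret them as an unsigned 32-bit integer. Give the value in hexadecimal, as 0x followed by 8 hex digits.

In little-endian order the low byte comes first in memory.
Reassemble most-significant byte first: 5B ED 49 F6 → 0x5BED49F6.

0x5BED49F6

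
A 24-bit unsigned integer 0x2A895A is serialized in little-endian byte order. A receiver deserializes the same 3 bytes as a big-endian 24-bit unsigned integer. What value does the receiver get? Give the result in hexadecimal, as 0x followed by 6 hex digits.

0x5A892A

Stored little-endian, the bytes at ascending addresses are 5A 89 2A.
Read back as big-endian, the last byte is least significant, giving 0x5A892A.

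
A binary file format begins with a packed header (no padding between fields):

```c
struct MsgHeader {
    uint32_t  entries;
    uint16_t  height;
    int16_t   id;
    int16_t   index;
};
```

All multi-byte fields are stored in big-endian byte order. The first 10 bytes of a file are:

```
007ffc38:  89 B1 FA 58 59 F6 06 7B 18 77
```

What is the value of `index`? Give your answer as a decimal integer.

6263

`index` follows `entries` (4 B), `height` (2 B), `id` (2 B), so it starts at offset 4 + 2 + 2 = 8 and occupies 2 bytes.
Bytes at offsets 8..9: 18 77.
Big-endian stores the most-significant byte at the lowest address.
The bytes are already most-significant first: 0x1877.
0x1877 = 6263.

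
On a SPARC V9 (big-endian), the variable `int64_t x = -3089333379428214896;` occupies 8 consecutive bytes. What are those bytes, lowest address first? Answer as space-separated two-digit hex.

Two's complement of -3089333379428214896 in 64 bits: 3089333379428214896 = 0x2ADF845731936870; invert → 0xD5207BA8CE6C978F; add 1 → 0xD5207BA8CE6C9790.
Split into bytes (most-significant first): D5 20 7B A8 CE 6C 97 90.
In big-endian order the high byte comes first in memory.
So the memory order matches the most-significant-first order: D5 20 7B A8 CE 6C 97 90.

D5 20 7B A8 CE 6C 97 90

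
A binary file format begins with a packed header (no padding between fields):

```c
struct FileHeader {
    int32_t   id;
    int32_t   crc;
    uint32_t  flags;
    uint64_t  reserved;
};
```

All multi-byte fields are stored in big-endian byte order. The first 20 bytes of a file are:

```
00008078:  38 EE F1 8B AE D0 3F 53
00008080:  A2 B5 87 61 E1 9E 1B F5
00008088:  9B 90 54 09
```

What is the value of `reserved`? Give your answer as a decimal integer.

16257462446544933897

`reserved` follows `id` (4 B), `crc` (4 B), `flags` (4 B), so it starts at offset 4 + 4 + 4 = 12 and occupies 8 bytes.
Bytes at offsets 12..19: E1 9E 1B F5 9B 90 54 09.
Big-endian: lowest address holds the most-significant byte.
The bytes are already most-significant first: 0xE19E1BF59B905409.
0xE19E1BF59B905409 = 16257462446544933897.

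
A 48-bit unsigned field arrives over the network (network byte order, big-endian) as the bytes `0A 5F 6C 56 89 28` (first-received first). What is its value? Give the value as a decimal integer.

In big-endian order the high byte comes first in memory.
The bytes are already most-significant first: 0x0A5F6C568928.
0x0A5F6C568928 = 11404955781416.

11404955781416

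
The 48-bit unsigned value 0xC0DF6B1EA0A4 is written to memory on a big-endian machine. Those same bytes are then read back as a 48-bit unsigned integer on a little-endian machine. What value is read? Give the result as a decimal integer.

Stored big-endian, the bytes at ascending addresses are C0 DF 6B 1E A0 A4.
Read back as little-endian, the first byte is least significant, giving 0xA4A01E6BDFC0.
0xA4A01E6BDFC0 = 181007612108736.

181007612108736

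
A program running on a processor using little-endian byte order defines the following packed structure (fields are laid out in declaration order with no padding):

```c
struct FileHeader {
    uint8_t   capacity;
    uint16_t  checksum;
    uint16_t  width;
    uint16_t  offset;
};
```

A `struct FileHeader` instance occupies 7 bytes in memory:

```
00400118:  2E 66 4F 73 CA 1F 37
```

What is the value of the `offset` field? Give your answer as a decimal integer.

`offset` follows `capacity` (1 B), `checksum` (2 B), `width` (2 B), so it starts at offset 1 + 2 + 2 = 5 and occupies 2 bytes.
Bytes at offsets 5..6: 1F 37.
Little-endian: lowest address holds the least-significant byte.
Reassemble most-significant byte first: 37 1F → 0x371F.
0x371F = 14111.

14111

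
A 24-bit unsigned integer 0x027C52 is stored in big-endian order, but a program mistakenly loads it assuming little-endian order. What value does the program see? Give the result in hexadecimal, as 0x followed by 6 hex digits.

0x527C02

Stored big-endian, the bytes at ascending addresses are 02 7C 52.
Read back as little-endian, the first byte is least significant, giving 0x527C02.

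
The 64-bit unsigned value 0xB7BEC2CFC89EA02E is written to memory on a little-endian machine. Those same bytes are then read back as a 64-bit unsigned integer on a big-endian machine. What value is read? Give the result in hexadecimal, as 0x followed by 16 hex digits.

Stored little-endian, the bytes at ascending addresses are 2E A0 9E C8 CF C2 BE B7.
Read back as big-endian, the last byte is least significant, giving 0x2EA09EC8CFC2BEB7.

0x2EA09EC8CFC2BEB7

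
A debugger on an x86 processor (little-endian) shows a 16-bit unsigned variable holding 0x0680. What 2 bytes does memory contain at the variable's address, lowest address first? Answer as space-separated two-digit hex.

Split into bytes (most-significant first): 06 80.
Little-endian stores the least-significant byte at the lowest address.
So at ascending addresses the bytes are 80 06.

80 06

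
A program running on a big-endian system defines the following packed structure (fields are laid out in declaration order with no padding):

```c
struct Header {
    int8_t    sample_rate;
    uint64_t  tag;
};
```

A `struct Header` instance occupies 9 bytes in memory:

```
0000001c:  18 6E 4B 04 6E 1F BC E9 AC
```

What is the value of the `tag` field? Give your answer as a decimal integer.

`tag` follows `sample_rate` (1 byte), so it starts at byte offset 1 and occupies 8 bytes.
Bytes at offsets 1..8: 6E 4B 04 6E 1F BC E9 AC.
Big-endian stores the most-significant byte at the lowest address.
The bytes are already most-significant first: 0x6E4B046E1FBCE9AC.
0x6E4B046E1FBCE9AC = 7947450838450760108.

7947450838450760108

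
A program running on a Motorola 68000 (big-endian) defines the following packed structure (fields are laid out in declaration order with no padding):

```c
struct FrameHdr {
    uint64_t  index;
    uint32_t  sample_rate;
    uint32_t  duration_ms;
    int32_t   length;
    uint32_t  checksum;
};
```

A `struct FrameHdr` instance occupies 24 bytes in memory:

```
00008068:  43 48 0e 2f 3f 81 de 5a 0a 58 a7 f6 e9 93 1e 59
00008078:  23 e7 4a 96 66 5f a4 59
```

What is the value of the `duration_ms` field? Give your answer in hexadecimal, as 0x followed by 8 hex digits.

0xE9931E59

`duration_ms` follows `index` (8 B), `sample_rate` (4 B), so it starts at offset 8 + 4 = 12 and occupies 4 bytes.
Bytes at offsets 12..15: E9 93 1E 59.
Big-endian stores the most-significant byte at the lowest address.
The bytes are already most-significant first: 0xE9931E59.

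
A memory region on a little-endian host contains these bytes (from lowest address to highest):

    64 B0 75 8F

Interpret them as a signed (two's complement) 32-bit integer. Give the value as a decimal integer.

-1888112540

Little-endian stores the least-significant byte at the lowest address.
Reassemble most-significant byte first: 8F 75 B0 64 → 0x8F75B064.
Top bit is set, so as a signed 32-bit value this is 0x8F75B064 − 2^32 = -1888112540.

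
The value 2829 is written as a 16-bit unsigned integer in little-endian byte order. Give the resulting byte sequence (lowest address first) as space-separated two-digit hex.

0D 0B

2829 in hexadecimal, padded to 16 bits, is 0x0B0D.
Split into bytes (most-significant first): 0B 0D.
Little-endian stores the least-significant byte at the lowest address.
So at ascending addresses the bytes are 0D 0B.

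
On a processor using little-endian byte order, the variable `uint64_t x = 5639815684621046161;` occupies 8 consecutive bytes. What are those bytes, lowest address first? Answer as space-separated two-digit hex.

5639815684621046161 in hexadecimal, padded to 64 bits, is 0x4E44A67BF0839191.
Split into bytes (most-significant first): 4E 44 A6 7B F0 83 91 91.
Little-endian: lowest address holds the least-significant byte.
So at ascending addresses the bytes are 91 91 83 F0 7B A6 44 4E.

91 91 83 F0 7B A6 44 4E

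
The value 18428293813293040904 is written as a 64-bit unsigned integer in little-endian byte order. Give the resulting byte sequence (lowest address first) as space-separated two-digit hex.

08 45 DC FD 95 73 BE FF

18428293813293040904 in hexadecimal, padded to 64 bits, is 0xFFBE7395FDDC4508.
Split into bytes (most-significant first): FF BE 73 95 FD DC 45 08.
Little-endian stores the least-significant byte at the lowest address.
So at ascending addresses the bytes are 08 45 DC FD 95 73 BE FF.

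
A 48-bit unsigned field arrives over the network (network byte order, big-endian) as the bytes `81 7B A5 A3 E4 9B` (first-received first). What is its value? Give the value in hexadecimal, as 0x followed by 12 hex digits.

0x817BA5A3E49B

Big-endian: lowest address holds the most-significant byte.
The bytes are already most-significant first: 0x817BA5A3E49B.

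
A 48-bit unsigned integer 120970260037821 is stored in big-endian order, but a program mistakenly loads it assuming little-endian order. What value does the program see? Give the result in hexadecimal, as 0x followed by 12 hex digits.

0xBDC06095056E

120970260037821 in 48-bit hexadecimal is 0x6E059560C0BD.
Stored big-endian, the bytes at ascending addresses are 6E 05 95 60 C0 BD.
Read back as little-endian, the first byte is least significant, giving 0xBDC06095056E.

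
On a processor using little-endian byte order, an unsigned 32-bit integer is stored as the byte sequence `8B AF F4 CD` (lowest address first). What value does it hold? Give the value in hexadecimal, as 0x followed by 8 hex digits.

In little-endian order the low byte comes first in memory.
Reassemble most-significant byte first: CD F4 AF 8B → 0xCDF4AF8B.

0xCDF4AF8B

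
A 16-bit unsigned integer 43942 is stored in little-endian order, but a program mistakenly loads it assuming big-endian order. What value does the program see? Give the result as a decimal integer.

43942 in 16-bit hexadecimal is 0xABA6.
Stored little-endian, the bytes at ascending addresses are A6 AB.
Read back as big-endian, the last byte is least significant, giving 0xA6AB.
0xA6AB = 42667.

42667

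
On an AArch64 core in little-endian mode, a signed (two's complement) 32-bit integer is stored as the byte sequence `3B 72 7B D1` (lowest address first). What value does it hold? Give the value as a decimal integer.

-780438981

Little-endian: lowest address holds the least-significant byte.
Reassemble most-significant byte first: D1 7B 72 3B → 0xD17B723B.
Top bit is set, so as a signed 32-bit value this is 0xD17B723B − 2^32 = -780438981.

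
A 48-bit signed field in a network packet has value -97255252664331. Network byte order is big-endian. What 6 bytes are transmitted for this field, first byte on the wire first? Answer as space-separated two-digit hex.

Two's complement of -97255252664331 in 48 bits: 97255252664331 = 0x587400C9A00B; invert → 0xA78BFF365FF4; add 1 → 0xA78BFF365FF5.
Split into bytes (most-significant first): A7 8B FF 36 5F F5.
Big-endian stores the most-significant byte at the lowest address.
So the memory order matches the most-significant-first order: A7 8B FF 36 5F F5.

A7 8B FF 36 5F F5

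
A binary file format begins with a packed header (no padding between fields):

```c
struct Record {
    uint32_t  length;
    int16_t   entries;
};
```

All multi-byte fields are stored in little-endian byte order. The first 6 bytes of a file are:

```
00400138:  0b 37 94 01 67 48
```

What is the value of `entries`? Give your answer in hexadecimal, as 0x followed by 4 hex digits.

0x4867

`entries` follows `length` (4 bytes), so it starts at byte offset 4 and occupies 2 bytes.
Bytes at offsets 4..5: 67 48.
In little-endian order the low byte comes first in memory.
Reassemble most-significant byte first: 48 67 → 0x4867.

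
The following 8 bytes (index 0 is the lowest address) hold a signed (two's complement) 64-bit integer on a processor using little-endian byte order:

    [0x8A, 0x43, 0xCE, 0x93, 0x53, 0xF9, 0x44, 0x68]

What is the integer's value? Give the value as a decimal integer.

Little-endian stores the least-significant byte at the lowest address.
Reassemble most-significant byte first: 68 44 F9 53 93 CE 43 8A → 0x6844F95393CE438A.
0x6844F95393CE438A = 7513404215718200202.

7513404215718200202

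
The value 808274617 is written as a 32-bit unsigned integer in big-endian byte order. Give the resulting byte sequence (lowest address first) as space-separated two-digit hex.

30 2D 4A B9

808274617 in hexadecimal, padded to 32 bits, is 0x302D4AB9.
Split into bytes (most-significant first): 30 2D 4A B9.
Big-endian: lowest address holds the most-significant byte.
So the memory order matches the most-significant-first order: 30 2D 4A B9.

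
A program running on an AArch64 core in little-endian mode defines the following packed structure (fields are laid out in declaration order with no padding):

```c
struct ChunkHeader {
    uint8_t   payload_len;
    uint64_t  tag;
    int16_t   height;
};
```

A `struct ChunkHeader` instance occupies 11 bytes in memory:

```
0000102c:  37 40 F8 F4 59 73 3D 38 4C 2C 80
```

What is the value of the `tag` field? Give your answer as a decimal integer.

5492207311218079808

`tag` follows `payload_len` (1 byte), so it starts at byte offset 1 and occupies 8 bytes.
Bytes at offsets 1..8: 40 F8 F4 59 73 3D 38 4C.
Little-endian stores the least-significant byte at the lowest address.
Reassemble most-significant byte first: 4C 38 3D 73 59 F4 F8 40 → 0x4C383D7359F4F840.
0x4C383D7359F4F840 = 5492207311218079808.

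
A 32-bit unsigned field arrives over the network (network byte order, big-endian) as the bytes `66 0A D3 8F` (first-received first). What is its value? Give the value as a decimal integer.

1711985551

Big-endian stores the most-significant byte at the lowest address.
The bytes are already most-significant first: 0x660AD38F.
0x660AD38F = 1711985551.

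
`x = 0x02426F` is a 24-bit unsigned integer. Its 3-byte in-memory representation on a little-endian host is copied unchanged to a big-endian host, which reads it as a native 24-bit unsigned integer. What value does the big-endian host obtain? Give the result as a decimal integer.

7291394

Stored little-endian, the bytes at ascending addresses are 6F 42 02.
Read back as big-endian, the last byte is least significant, giving 0x6F4202.
0x6F4202 = 7291394.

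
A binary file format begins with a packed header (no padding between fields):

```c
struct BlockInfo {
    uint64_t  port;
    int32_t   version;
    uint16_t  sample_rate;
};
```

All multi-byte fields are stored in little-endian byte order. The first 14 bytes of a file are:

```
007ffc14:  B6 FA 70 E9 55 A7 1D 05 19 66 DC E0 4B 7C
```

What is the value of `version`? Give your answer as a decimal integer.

`version` follows `port` (8 bytes), so it starts at byte offset 8 and occupies 4 bytes.
Bytes at offsets 8..11: 19 66 DC E0.
Little-endian stores the least-significant byte at the lowest address.
Reassemble most-significant byte first: E0 DC 66 19 → 0xE0DC6619.
Top bit is set, so as a signed 32-bit value this is 0xE0DC6619 − 2^32 = -522426855.

-522426855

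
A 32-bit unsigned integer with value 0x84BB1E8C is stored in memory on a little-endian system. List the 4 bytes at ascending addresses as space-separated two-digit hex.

Split into bytes (most-significant first): 84 BB 1E 8C.
Little-endian: lowest address holds the least-significant byte.
So at ascending addresses the bytes are 8C 1E BB 84.

8C 1E BB 84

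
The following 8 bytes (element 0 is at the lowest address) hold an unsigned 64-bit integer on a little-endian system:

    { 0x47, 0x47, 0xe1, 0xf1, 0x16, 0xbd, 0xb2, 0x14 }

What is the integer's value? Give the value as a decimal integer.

In little-endian order the low byte comes first in memory.
Reassemble most-significant byte first: 14 B2 BD 16 F1 E1 47 47 → 0x14B2BD16F1E14747.
0x14B2BD16F1E14747 = 1491462332858058567.

1491462332858058567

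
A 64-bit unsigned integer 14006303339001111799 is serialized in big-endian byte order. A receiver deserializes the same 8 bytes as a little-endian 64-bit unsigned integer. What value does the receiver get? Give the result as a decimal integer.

14006303339001111799 in 64-bit hexadecimal is 0xC26062ADA18764F7.
Stored big-endian, the bytes at ascending addresses are C2 60 62 AD A1 87 64 F7.
Read back as little-endian, the first byte is least significant, giving 0xF76487A1AD6260C2.
0xF76487A1AD6260C2 = 17826522353507655874.

17826522353507655874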